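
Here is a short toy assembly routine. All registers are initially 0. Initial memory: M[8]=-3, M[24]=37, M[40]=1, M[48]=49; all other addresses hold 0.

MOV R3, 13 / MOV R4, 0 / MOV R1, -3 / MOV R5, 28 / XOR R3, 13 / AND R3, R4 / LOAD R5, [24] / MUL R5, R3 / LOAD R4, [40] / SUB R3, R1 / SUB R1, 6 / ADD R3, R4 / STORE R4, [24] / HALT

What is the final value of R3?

MOV R3, 13 → R3=13
MOV R4, 0 → R4=0
MOV R1, -3 → R1=-3
MOV R5, 28 → R5=28
XOR R3, 13 → R3=13^13=0
AND R3, R4 → R3=0&0=0
LOAD R5, [24] → R5=M[24]=37
MUL R5, R3 → R5=37*0=0
LOAD R4, [40] → R4=M[40]=1
SUB R3, R1 → R3=0-(-3)=3
SUB R1, 6 → R1=(-3)-6=-9
ADD R3, R4 → R3=3+1=4
STORE R4, [24] → M[24]=1
halt.

4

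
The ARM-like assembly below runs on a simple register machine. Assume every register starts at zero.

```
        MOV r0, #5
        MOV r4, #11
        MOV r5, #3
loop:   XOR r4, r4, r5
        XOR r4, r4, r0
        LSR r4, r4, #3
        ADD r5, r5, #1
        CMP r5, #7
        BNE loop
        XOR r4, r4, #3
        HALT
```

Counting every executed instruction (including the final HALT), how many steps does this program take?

29

MOV r0, #5 → r0=5
MOV r4, #11 → r4=11
MOV r5, #3 → r5=3
XOR r4, r4, r5 → r4=11^3=8
XOR r4, r4, r0 → r4=8^5=13
LSR r4, r4, #3 → r4=13>>3=1
ADD r5, r5, #1 → r5=3+1=4
CMP r5, #7  (cmp 4,7)
BNE loop: taken
XOR r4, r4, r5 → r4=1^4=5
XOR r4, r4, r0 → r4=5^5=0
LSR r4, r4, #3 → r4=0>>3=0
ADD r5, r5, #1 → r5=4+1=5
CMP r5, #7  (cmp 5,7)
BNE loop: taken
XOR r4, r4, r5 → r4=0^5=5
XOR r4, r4, r0 → r4=5^5=0
LSR r4, r4, #3 → r4=0>>3=0
ADD r5, r5, #1 → r5=5+1=6
CMP r5, #7  (cmp 6,7)
BNE loop: taken
XOR r4, r4, r5 → r4=0^6=6
XOR r4, r4, r0 → r4=6^5=3
LSR r4, r4, #3 → r4=3>>3=0
ADD r5, r5, #1 → r5=6+1=7
CMP r5, #7  (cmp 7,7)
BNE loop: not taken
XOR r4, r4, #3 → r4=0^3=3
halt.
Total executed instructions: 29.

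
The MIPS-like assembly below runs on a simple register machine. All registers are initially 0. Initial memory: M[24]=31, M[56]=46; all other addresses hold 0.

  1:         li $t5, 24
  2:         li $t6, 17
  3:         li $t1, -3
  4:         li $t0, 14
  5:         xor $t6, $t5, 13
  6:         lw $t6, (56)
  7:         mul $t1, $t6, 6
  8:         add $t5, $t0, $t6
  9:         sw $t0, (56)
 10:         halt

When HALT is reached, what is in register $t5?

after li $t5, 24: $t5=24
after li $t6, 17: $t6=17
after li $t1, -3: $t1=-3
after li $t0, 14: $t0=14
after xor $t6, $t5, 13: $t6=24^13=21
after lw $t6, (56): $t6=M[56]=46
after mul $t1, $t6, 6: $t1=46*6=276
after add $t5, $t0, $t6: $t5=14+46=60
sw $t0, (56) → M[56]=14
halt.

60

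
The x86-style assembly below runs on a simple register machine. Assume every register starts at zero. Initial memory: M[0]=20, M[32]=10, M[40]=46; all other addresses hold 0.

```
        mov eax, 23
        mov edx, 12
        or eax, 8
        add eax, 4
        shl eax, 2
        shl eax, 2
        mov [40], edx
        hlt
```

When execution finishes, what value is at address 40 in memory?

mov eax, 23 → eax=23
mov edx, 12 → edx=12
or eax, 8 → eax=23|8=31
add eax, 4 → eax=31+4=35
shl eax, 2 → eax=35<<2=140
shl eax, 2 → eax=140<<2=560
mov [40], edx → M[40]=12
halt.

12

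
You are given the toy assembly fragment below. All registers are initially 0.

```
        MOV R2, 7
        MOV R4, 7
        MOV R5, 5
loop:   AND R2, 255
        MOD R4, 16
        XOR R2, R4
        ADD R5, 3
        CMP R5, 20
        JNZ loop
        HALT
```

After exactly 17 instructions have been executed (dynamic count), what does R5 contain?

11

after MOV R2, 7: R2=7
after MOV R4, 7: R4=7
after MOV R5, 5: R5=5
after AND R2, 255: R2=7&255=7
after MOD R4, 16: R4=7%16=7
after XOR R2, R4: R2=7^7=0
after ADD R5, 3: R5=5+3=8
CMP R5, 20  (cmp 8,20)
JNZ loop: taken
after AND R2, 255: R2=0&255=0
after MOD R4, 16: R4=7%16=7
after XOR R2, R4: R2=0^7=7
after ADD R5, 3: R5=8+3=11
CMP R5, 20  (cmp 11,20)
JNZ loop: taken
after AND R2, 255: R2=7&255=7
after MOD R4, 16: R4=7%16=7
After step 17: R5 = 11.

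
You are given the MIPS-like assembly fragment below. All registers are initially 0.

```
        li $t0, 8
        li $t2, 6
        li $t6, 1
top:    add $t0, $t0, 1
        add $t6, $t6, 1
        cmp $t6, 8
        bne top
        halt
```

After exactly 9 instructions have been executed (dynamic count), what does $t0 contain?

10

$t0=8
$t2=6
$t6=1
$t0=8+1=9
$t6=1+1=2
cmp $t6, 8  (cmp 2,8)
bne top: taken
$t0=9+1=10
$t6=2+1=3
After step 9: $t0 = 10.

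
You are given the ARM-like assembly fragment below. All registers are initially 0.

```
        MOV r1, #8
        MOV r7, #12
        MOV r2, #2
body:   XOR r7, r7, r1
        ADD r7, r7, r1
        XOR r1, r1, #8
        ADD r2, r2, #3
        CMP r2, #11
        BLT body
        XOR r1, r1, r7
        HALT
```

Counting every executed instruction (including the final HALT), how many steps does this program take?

23

after MOV r1, #8: r1=8
after MOV r7, #12: r7=12
after MOV r2, #2: r2=2
after XOR r7, r7, r1: r7=12^8=4
after ADD r7, r7, r1: r7=4+8=12
after XOR r1, r1, #8: r1=8^8=0
after ADD r2, r2, #3: r2=2+3=5
CMP r2, #11  (cmp 5,11)
BLT body: taken
after XOR r7, r7, r1: r7=12^0=12
after ADD r7, r7, r1: r7=12+0=12
after XOR r1, r1, #8: r1=0^8=8
after ADD r2, r2, #3: r2=5+3=8
CMP r2, #11  (cmp 8,11)
BLT body: taken
after XOR r7, r7, r1: r7=12^8=4
after ADD r7, r7, r1: r7=4+8=12
after XOR r1, r1, #8: r1=8^8=0
after ADD r2, r2, #3: r2=8+3=11
CMP r2, #11  (cmp 11,11)
BLT body: not taken
after XOR r1, r1, r7: r1=0^12=12
halt.
Total executed instructions: 23.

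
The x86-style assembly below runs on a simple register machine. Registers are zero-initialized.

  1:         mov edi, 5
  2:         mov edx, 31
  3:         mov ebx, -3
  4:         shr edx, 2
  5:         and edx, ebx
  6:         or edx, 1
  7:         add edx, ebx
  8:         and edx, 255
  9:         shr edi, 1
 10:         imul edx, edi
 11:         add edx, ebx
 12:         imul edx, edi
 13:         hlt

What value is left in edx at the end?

edi=5
edx=31
ebx=-3
edx=31>>2=7
edx=7&(-3)=5
edx=5|1=5
edx=5+(-3)=2
edx=2&255=2
edi=5>>1=2
edx=2*2=4
edx=4+(-3)=1
edx=1*2=2
halt.

2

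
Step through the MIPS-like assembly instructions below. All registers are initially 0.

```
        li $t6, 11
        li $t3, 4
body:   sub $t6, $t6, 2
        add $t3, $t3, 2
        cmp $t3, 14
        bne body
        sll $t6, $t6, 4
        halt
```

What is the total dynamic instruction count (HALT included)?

24

li $t6, 11 → $t6=11
li $t3, 4 → $t3=4
sub $t6, $t6, 2 → $t6=11-2=9
add $t3, $t3, 2 → $t3=4+2=6
cmp $t3, 14  (cmp 6,14)
bne body: taken
sub $t6, $t6, 2 → $t6=9-2=7
add $t3, $t3, 2 → $t3=6+2=8
cmp $t3, 14  (cmp 8,14)
bne body: taken
sub $t6, $t6, 2 → $t6=7-2=5
add $t3, $t3, 2 → $t3=8+2=10
cmp $t3, 14  (cmp 10,14)
bne body: taken
sub $t6, $t6, 2 → $t6=5-2=3
add $t3, $t3, 2 → $t3=10+2=12
cmp $t3, 14  (cmp 12,14)
bne body: taken
sub $t6, $t6, 2 → $t6=3-2=1
add $t3, $t3, 2 → $t3=12+2=14
cmp $t3, 14  (cmp 14,14)
bne body: not taken
sll $t6, $t6, 4 → $t6=1<<4=16
halt.
Total executed instructions: 24.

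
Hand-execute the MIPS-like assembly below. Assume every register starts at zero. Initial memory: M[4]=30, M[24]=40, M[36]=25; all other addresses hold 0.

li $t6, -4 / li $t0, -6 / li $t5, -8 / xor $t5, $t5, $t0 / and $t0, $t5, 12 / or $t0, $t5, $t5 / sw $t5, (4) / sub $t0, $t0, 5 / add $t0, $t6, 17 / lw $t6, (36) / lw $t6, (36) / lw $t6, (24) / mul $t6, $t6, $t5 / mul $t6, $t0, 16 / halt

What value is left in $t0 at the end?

13

after li $t6, -4: $t6=-4
after li $t0, -6: $t0=-6
after li $t5, -8: $t5=-8
after xor $t5, $t5, $t0: $t5=(-8)^(-6)=2
after and $t0, $t5, 12: $t0=2&12=0
after or $t0, $t5, $t5: $t0=2|2=2
sw $t5, (4) → M[4]=2
after sub $t0, $t0, 5: $t0=2-5=-3
after add $t0, $t6, 17: $t0=(-4)+17=13
after lw $t6, (36): $t6=M[36]=25
after lw $t6, (36): $t6=M[36]=25
after lw $t6, (24): $t6=M[24]=40
after mul $t6, $t6, $t5: $t6=40*2=80
after mul $t6, $t0, 16: $t6=13*16=208
halt.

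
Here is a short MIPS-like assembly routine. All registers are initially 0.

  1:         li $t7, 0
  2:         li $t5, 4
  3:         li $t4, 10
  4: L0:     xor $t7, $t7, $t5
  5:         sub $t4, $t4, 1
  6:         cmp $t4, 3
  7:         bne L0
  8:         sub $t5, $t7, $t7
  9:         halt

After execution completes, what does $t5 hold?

0

li $t7, 0 → $t7=0
li $t5, 4 → $t5=4
li $t4, 10 → $t4=10
xor $t7, $t7, $t5 → $t7=0^4=4
sub $t4, $t4, 1 → $t4=10-1=9
cmp $t4, 3  (cmp 9,3)
bne L0: taken
xor $t7, $t7, $t5 → $t7=4^4=0
sub $t4, $t4, 1 → $t4=9-1=8
cmp $t4, 3  (cmp 8,3)
bne L0: taken
xor $t7, $t7, $t5 → $t7=0^4=4
sub $t4, $t4, 1 → $t4=8-1=7
cmp $t4, 3  (cmp 7,3)
bne L0: taken
xor $t7, $t7, $t5 → $t7=4^4=0
sub $t4, $t4, 1 → $t4=7-1=6
cmp $t4, 3  (cmp 6,3)
bne L0: taken
xor $t7, $t7, $t5 → $t7=0^4=4
sub $t4, $t4, 1 → $t4=6-1=5
cmp $t4, 3  (cmp 5,3)
bne L0: taken
xor $t7, $t7, $t5 → $t7=4^4=0
sub $t4, $t4, 1 → $t4=5-1=4
cmp $t4, 3  (cmp 4,3)
bne L0: taken
xor $t7, $t7, $t5 → $t7=0^4=4
sub $t4, $t4, 1 → $t4=4-1=3
cmp $t4, 3  (cmp 3,3)
bne L0: not taken
sub $t5, $t7, $t7 → $t5=4-4=0
halt.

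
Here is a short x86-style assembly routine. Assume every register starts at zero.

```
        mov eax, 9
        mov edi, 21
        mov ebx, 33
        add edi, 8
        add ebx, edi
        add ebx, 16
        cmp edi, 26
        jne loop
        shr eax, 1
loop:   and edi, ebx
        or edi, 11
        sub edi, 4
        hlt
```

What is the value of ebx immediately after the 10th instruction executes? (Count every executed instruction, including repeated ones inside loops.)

78

mov eax, 9 → eax=9
mov edi, 21 → edi=21
mov ebx, 33 → ebx=33
add edi, 8 → edi=21+8=29
add ebx, edi → ebx=33+29=62
add ebx, 16 → ebx=62+16=78
cmp edi, 26  (cmp 29,26)
jne loop: taken
and edi, ebx → edi=29&78=12
or edi, 11 → edi=12|11=15
After step 10: ebx = 78.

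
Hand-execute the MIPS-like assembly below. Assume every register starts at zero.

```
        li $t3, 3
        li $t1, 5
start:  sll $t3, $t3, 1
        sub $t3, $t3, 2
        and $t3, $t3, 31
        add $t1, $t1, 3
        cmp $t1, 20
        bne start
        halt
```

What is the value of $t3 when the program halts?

li $t3, 3 → $t3=3
li $t1, 5 → $t1=5
sll $t3, $t3, 1 → $t3=3<<1=6
sub $t3, $t3, 2 → $t3=6-2=4
and $t3, $t3, 31 → $t3=4&31=4
add $t1, $t1, 3 → $t1=5+3=8
cmp $t1, 20  (cmp 8,20)
bne start: taken
sll $t3, $t3, 1 → $t3=4<<1=8
sub $t3, $t3, 2 → $t3=8-2=6
and $t3, $t3, 31 → $t3=6&31=6
add $t1, $t1, 3 → $t1=8+3=11
cmp $t1, 20  (cmp 11,20)
bne start: taken
sll $t3, $t3, 1 → $t3=6<<1=12
sub $t3, $t3, 2 → $t3=12-2=10
and $t3, $t3, 31 → $t3=10&31=10
add $t1, $t1, 3 → $t1=11+3=14
cmp $t1, 20  (cmp 14,20)
bne start: taken
sll $t3, $t3, 1 → $t3=10<<1=20
sub $t3, $t3, 2 → $t3=20-2=18
and $t3, $t3, 31 → $t3=18&31=18
add $t1, $t1, 3 → $t1=14+3=17
cmp $t1, 20  (cmp 17,20)
bne start: taken
sll $t3, $t3, 1 → $t3=18<<1=36
sub $t3, $t3, 2 → $t3=36-2=34
and $t3, $t3, 31 → $t3=34&31=2
add $t1, $t1, 3 → $t1=17+3=20
cmp $t1, 20  (cmp 20,20)
bne start: not taken
halt.

2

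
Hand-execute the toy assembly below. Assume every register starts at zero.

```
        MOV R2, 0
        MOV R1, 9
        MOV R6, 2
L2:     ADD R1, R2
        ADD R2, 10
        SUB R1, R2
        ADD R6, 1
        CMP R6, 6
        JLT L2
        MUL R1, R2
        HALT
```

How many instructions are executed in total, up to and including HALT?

after MOV R2, 0: R2=0
after MOV R1, 9: R1=9
after MOV R6, 2: R6=2
after ADD R1, R2: R1=9+0=9
after ADD R2, 10: R2=0+10=10
after SUB R1, R2: R1=9-10=-1
after ADD R6, 1: R6=2+1=3
CMP R6, 6  (cmp 3,6)
JLT L2: taken
after ADD R1, R2: R1=(-1)+10=9
after ADD R2, 10: R2=10+10=20
after SUB R1, R2: R1=9-20=-11
after ADD R6, 1: R6=3+1=4
CMP R6, 6  (cmp 4,6)
JLT L2: taken
after ADD R1, R2: R1=(-11)+20=9
after ADD R2, 10: R2=20+10=30
after SUB R1, R2: R1=9-30=-21
after ADD R6, 1: R6=4+1=5
CMP R6, 6  (cmp 5,6)
JLT L2: taken
after ADD R1, R2: R1=(-21)+30=9
after ADD R2, 10: R2=30+10=40
after SUB R1, R2: R1=9-40=-31
after ADD R6, 1: R6=5+1=6
CMP R6, 6  (cmp 6,6)
JLT L2: not taken
after MUL R1, R2: R1=(-31)*40=-1240
halt.
Total executed instructions: 29.

29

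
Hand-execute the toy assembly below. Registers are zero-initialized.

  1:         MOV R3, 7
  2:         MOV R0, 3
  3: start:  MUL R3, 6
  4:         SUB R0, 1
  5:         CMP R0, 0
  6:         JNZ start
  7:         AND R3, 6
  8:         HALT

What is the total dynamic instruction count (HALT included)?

R3=7
R0=3
R3=7*6=42
R0=3-1=2
CMP R0, 0  (cmp 2,0)
JNZ start: taken
R3=42*6=252
R0=2-1=1
CMP R0, 0  (cmp 1,0)
JNZ start: taken
R3=252*6=1512
R0=1-1=0
CMP R0, 0  (cmp 0,0)
JNZ start: not taken
R3=1512&6=0
halt.
Total executed instructions: 16.

16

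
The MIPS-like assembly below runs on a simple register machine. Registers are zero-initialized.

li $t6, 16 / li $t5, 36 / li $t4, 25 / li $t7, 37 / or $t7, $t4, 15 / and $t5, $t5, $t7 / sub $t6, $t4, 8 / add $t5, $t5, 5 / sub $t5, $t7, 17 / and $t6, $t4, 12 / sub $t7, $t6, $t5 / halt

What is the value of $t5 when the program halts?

$t6=16
$t5=36
$t4=25
$t7=37
$t7=25|15=31
$t5=36&31=4
$t6=25-8=17
$t5=4+5=9
$t5=31-17=14
$t6=25&12=8
$t7=8-14=-6
halt.

14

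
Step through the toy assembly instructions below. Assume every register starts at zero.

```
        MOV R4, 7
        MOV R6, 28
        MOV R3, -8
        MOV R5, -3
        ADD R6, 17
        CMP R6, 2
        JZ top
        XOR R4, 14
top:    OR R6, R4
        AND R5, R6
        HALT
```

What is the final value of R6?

45

R4=7
R6=28
R3=-8
R5=-3
R6=28+17=45
CMP R6, 2  (cmp 45,2)
JZ top: not taken
R4=7^14=9
R6=45|9=45
R5=(-3)&45=45
halt.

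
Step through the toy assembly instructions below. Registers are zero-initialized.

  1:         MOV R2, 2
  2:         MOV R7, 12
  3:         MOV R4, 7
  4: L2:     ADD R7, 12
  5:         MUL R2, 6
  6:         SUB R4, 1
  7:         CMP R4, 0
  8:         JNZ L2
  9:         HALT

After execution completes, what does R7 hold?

96

after MOV R2, 2: R2=2
after MOV R7, 12: R7=12
after MOV R4, 7: R4=7
after ADD R7, 12: R7=12+12=24
after MUL R2, 6: R2=2*6=12
after SUB R4, 1: R4=7-1=6
CMP R4, 0  (cmp 6,0)
JNZ L2: taken
after ADD R7, 12: R7=24+12=36
after MUL R2, 6: R2=12*6=72
after SUB R4, 1: R4=6-1=5
CMP R4, 0  (cmp 5,0)
JNZ L2: taken
after ADD R7, 12: R7=36+12=48
after MUL R2, 6: R2=72*6=432
after SUB R4, 1: R4=5-1=4
CMP R4, 0  (cmp 4,0)
JNZ L2: taken
after ADD R7, 12: R7=48+12=60
after MUL R2, 6: R2=432*6=2592
after SUB R4, 1: R4=4-1=3
CMP R4, 0  (cmp 3,0)
JNZ L2: taken
after ADD R7, 12: R7=60+12=72
after MUL R2, 6: R2=2592*6=15552
after SUB R4, 1: R4=3-1=2
CMP R4, 0  (cmp 2,0)
JNZ L2: taken
after ADD R7, 12: R7=72+12=84
after MUL R2, 6: R2=15552*6=93312
after SUB R4, 1: R4=2-1=1
CMP R4, 0  (cmp 1,0)
JNZ L2: taken
after ADD R7, 12: R7=84+12=96
after MUL R2, 6: R2=93312*6=559872
after SUB R4, 1: R4=1-1=0
CMP R4, 0  (cmp 0,0)
JNZ L2: not taken
halt.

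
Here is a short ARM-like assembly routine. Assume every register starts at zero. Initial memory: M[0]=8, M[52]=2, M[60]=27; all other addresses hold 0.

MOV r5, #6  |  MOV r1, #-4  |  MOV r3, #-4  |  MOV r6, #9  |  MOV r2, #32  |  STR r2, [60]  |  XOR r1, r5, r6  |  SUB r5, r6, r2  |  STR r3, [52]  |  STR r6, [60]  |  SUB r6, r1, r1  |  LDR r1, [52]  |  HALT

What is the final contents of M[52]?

after MOV r5, #6: r5=6
after MOV r1, #-4: r1=-4
after MOV r3, #-4: r3=-4
after MOV r6, #9: r6=9
after MOV r2, #32: r2=32
STR r2, [60] → M[60]=32
after XOR r1, r5, r6: r1=6^9=15
after SUB r5, r6, r2: r5=9-32=-23
STR r3, [52] → M[52]=-4
STR r6, [60] → M[60]=9
after SUB r6, r1, r1: r6=15-15=0
after LDR r1, [52]: r1=M[52]=-4
halt.

-4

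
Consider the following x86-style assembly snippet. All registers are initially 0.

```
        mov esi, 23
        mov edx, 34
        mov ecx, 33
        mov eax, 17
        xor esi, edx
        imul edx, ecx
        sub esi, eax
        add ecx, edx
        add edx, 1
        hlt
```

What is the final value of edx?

esi=23
edx=34
ecx=33
eax=17
esi=23^34=53
edx=34*33=1122
esi=53-17=36
ecx=33+1122=1155
edx=1122+1=1123
halt.

1123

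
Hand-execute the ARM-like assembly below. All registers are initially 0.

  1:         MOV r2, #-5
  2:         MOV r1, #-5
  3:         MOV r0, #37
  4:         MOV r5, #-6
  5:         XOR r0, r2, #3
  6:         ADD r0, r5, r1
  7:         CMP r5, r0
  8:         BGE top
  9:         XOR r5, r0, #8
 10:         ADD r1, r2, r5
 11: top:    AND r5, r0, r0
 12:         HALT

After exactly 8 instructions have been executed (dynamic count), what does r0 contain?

MOV r2, #-5 → r2=-5
MOV r1, #-5 → r1=-5
MOV r0, #37 → r0=37
MOV r5, #-6 → r5=-6
XOR r0, r2, #3 → r0=(-5)^3=-8
ADD r0, r5, r1 → r0=(-6)+(-5)=-11
CMP r5, r0  (cmp -6,-11)
BGE top: taken
After step 8: r0 = -11.

-11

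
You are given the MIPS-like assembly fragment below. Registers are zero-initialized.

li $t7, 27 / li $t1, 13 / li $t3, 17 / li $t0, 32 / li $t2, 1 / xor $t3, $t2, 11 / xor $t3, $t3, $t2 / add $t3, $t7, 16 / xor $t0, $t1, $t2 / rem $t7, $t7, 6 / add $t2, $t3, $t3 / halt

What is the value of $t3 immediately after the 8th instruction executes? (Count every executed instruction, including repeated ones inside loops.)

$t7=27
$t1=13
$t3=17
$t0=32
$t2=1
$t3=1^11=10
$t3=10^1=11
$t3=27+16=43
After step 8: $t3 = 43.

43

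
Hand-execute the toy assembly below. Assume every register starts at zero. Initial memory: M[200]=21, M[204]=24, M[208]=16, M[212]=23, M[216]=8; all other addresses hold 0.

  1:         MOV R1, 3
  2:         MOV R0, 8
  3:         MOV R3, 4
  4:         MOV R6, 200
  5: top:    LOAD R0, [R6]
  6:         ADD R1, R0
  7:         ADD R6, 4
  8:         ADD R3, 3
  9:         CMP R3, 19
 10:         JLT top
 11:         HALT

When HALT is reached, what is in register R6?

220

after MOV R1, 3: R1=3
after MOV R0, 8: R0=8
after MOV R3, 4: R3=4
after MOV R6, 200: R6=200
after LOAD R0, [R6]: R0=M[200]=21
after ADD R1, R0: R1=3+21=24
after ADD R6, 4: R6=200+4=204
after ADD R3, 3: R3=4+3=7
CMP R3, 19  (cmp 7,19)
JLT top: taken
after LOAD R0, [R6]: R0=M[204]=24
after ADD R1, R0: R1=24+24=48
after ADD R6, 4: R6=204+4=208
after ADD R3, 3: R3=7+3=10
CMP R3, 19  (cmp 10,19)
JLT top: taken
after LOAD R0, [R6]: R0=M[208]=16
after ADD R1, R0: R1=48+16=64
after ADD R6, 4: R6=208+4=212
after ADD R3, 3: R3=10+3=13
CMP R3, 19  (cmp 13,19)
JLT top: taken
after LOAD R0, [R6]: R0=M[212]=23
after ADD R1, R0: R1=64+23=87
after ADD R6, 4: R6=212+4=216
after ADD R3, 3: R3=13+3=16
CMP R3, 19  (cmp 16,19)
JLT top: taken
after LOAD R0, [R6]: R0=M[216]=8
after ADD R1, R0: R1=87+8=95
after ADD R6, 4: R6=216+4=220
after ADD R3, 3: R3=16+3=19
CMP R3, 19  (cmp 19,19)
JLT top: not taken
halt.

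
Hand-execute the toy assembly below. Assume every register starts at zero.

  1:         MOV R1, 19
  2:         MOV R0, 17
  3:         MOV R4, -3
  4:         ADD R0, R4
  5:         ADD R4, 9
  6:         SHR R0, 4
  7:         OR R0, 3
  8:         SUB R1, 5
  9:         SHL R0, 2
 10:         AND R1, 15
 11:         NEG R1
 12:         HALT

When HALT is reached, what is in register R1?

MOV R1, 19 → R1=19
MOV R0, 17 → R0=17
MOV R4, -3 → R4=-3
ADD R0, R4 → R0=17+(-3)=14
ADD R4, 9 → R4=(-3)+9=6
SHR R0, 4 → R0=14>>4=0
OR R0, 3 → R0=0|3=3
SUB R1, 5 → R1=19-5=14
SHL R0, 2 → R0=3<<2=12
AND R1, 15 → R1=14&15=14
NEG R1 → R1=-(14)=-14
halt.

-14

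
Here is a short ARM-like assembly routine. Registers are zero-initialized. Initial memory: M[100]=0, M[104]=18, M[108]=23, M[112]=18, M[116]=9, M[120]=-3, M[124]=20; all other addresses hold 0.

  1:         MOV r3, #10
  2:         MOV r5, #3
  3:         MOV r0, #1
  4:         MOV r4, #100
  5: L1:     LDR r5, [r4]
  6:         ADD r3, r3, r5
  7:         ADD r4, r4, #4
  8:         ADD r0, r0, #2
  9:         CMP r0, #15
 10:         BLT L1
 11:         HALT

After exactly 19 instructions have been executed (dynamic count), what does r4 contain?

112

MOV r3, #10 → r3=10
MOV r5, #3 → r5=3
MOV r0, #1 → r0=1
MOV r4, #100 → r4=100
LDR r5, [r4] → r5=M[100]=0
ADD r3, r3, r5 → r3=10+0=10
ADD r4, r4, #4 → r4=100+4=104
ADD r0, r0, #2 → r0=1+2=3
CMP r0, #15  (cmp 3,15)
BLT L1: taken
LDR r5, [r4] → r5=M[104]=18
ADD r3, r3, r5 → r3=10+18=28
ADD r4, r4, #4 → r4=104+4=108
ADD r0, r0, #2 → r0=3+2=5
CMP r0, #15  (cmp 5,15)
BLT L1: taken
LDR r5, [r4] → r5=M[108]=23
ADD r3, r3, r5 → r3=28+23=51
ADD r4, r4, #4 → r4=108+4=112
After step 19: r4 = 112.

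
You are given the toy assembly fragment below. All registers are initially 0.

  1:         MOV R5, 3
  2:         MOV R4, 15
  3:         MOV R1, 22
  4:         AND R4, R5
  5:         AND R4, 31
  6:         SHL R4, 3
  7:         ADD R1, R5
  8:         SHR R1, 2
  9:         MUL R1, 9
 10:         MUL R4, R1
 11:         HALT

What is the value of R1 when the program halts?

R5=3
R4=15
R1=22
R4=15&3=3
R4=3&31=3
R4=3<<3=24
R1=22+3=25
R1=25>>2=6
R1=6*9=54
R4=24*54=1296
halt.

54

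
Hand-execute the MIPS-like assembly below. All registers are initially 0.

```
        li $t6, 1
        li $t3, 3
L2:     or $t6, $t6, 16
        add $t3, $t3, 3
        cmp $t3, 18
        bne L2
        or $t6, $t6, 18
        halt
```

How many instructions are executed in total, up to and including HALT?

after li $t6, 1: $t6=1
after li $t3, 3: $t3=3
after or $t6, $t6, 16: $t6=1|16=17
after add $t3, $t3, 3: $t3=3+3=6
cmp $t3, 18  (cmp 6,18)
bne L2: taken
after or $t6, $t6, 16: $t6=17|16=17
after add $t3, $t3, 3: $t3=6+3=9
cmp $t3, 18  (cmp 9,18)
bne L2: taken
after or $t6, $t6, 16: $t6=17|16=17
after add $t3, $t3, 3: $t3=9+3=12
cmp $t3, 18  (cmp 12,18)
bne L2: taken
after or $t6, $t6, 16: $t6=17|16=17
after add $t3, $t3, 3: $t3=12+3=15
cmp $t3, 18  (cmp 15,18)
bne L2: taken
after or $t6, $t6, 16: $t6=17|16=17
after add $t3, $t3, 3: $t3=15+3=18
cmp $t3, 18  (cmp 18,18)
bne L2: not taken
after or $t6, $t6, 18: $t6=17|18=19
halt.
Total executed instructions: 24.

24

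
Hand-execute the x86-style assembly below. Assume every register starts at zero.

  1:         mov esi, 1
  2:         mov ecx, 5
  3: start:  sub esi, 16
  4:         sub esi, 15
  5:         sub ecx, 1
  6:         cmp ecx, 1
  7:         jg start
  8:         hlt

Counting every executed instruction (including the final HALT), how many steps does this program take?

23

esi=1
ecx=5
esi=1-16=-15
esi=(-15)-15=-30
ecx=5-1=4
cmp ecx, 1  (cmp 4,1)
jg start: taken
esi=(-30)-16=-46
esi=(-46)-15=-61
ecx=4-1=3
cmp ecx, 1  (cmp 3,1)
jg start: taken
esi=(-61)-16=-77
esi=(-77)-15=-92
ecx=3-1=2
cmp ecx, 1  (cmp 2,1)
jg start: taken
esi=(-92)-16=-108
esi=(-108)-15=-123
ecx=2-1=1
cmp ecx, 1  (cmp 1,1)
jg start: not taken
halt.
Total executed instructions: 23.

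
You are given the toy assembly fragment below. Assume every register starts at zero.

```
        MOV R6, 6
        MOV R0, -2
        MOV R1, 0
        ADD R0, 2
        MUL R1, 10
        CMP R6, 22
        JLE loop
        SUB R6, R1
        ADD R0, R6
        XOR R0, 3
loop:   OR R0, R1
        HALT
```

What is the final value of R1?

0

MOV R6, 6 → R6=6
MOV R0, -2 → R0=-2
MOV R1, 0 → R1=0
ADD R0, 2 → R0=(-2)+2=0
MUL R1, 10 → R1=0*10=0
CMP R6, 22  (cmp 6,22)
JLE loop: taken
OR R0, R1 → R0=0|0=0
halt.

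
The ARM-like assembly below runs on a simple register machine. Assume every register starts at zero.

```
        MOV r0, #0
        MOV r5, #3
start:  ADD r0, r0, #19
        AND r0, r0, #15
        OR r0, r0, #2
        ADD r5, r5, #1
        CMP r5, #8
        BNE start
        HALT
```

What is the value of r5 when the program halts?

8

after MOV r0, #0: r0=0
after MOV r5, #3: r5=3
after ADD r0, r0, #19: r0=0+19=19
after AND r0, r0, #15: r0=19&15=3
after OR r0, r0, #2: r0=3|2=3
after ADD r5, r5, #1: r5=3+1=4
CMP r5, #8  (cmp 4,8)
BNE start: taken
after ADD r0, r0, #19: r0=3+19=22
after AND r0, r0, #15: r0=22&15=6
after OR r0, r0, #2: r0=6|2=6
after ADD r5, r5, #1: r5=4+1=5
CMP r5, #8  (cmp 5,8)
BNE start: taken
after ADD r0, r0, #19: r0=6+19=25
after AND r0, r0, #15: r0=25&15=9
after OR r0, r0, #2: r0=9|2=11
after ADD r5, r5, #1: r5=5+1=6
CMP r5, #8  (cmp 6,8)
BNE start: taken
after ADD r0, r0, #19: r0=11+19=30
after AND r0, r0, #15: r0=30&15=14
after OR r0, r0, #2: r0=14|2=14
after ADD r5, r5, #1: r5=6+1=7
CMP r5, #8  (cmp 7,8)
BNE start: taken
after ADD r0, r0, #19: r0=14+19=33
after AND r0, r0, #15: r0=33&15=1
after OR r0, r0, #2: r0=1|2=3
after ADD r5, r5, #1: r5=7+1=8
CMP r5, #8  (cmp 8,8)
BNE start: not taken
halt.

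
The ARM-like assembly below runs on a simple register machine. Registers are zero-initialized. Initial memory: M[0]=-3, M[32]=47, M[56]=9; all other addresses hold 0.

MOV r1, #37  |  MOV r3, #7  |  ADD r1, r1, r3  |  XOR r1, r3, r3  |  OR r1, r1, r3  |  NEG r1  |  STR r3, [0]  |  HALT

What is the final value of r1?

-7

r1=37
r3=7
r1=37+7=44
r1=7^7=0
r1=0|7=7
r1=-(7)=-7
STR r3, [0] → M[0]=7
halt.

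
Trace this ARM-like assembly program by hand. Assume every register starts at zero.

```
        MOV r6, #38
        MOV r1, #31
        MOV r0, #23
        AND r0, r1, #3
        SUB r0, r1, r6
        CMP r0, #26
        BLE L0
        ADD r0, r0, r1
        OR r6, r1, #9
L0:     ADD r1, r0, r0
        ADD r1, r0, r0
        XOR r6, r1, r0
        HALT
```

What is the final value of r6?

r6=38
r1=31
r0=23
r0=31&3=3
r0=31-38=-7
CMP r0, #26  (cmp -7,26)
BLE L0: taken
r1=(-7)+(-7)=-14
r1=(-7)+(-7)=-14
r6=(-14)^(-7)=11
halt.

11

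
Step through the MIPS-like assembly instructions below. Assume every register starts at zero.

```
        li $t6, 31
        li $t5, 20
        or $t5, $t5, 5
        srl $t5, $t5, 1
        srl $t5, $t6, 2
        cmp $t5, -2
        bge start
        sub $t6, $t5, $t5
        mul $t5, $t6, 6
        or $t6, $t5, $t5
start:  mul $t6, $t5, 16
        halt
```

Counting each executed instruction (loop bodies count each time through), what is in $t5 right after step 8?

7

$t6=31
$t5=20
$t5=20|5=21
$t5=21>>1=10
$t5=31>>2=7
cmp $t5, -2  (cmp 7,-2)
bge start: taken
$t6=7*16=112
After step 8: $t5 = 7.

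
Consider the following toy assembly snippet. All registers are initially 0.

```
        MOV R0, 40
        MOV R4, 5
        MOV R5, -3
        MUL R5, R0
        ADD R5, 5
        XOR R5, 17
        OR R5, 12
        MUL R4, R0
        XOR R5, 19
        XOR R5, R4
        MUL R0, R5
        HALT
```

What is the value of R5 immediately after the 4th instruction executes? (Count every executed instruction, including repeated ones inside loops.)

R0=40
R4=5
R5=-3
R5=(-3)*40=-120
After step 4: R5 = -120.

-120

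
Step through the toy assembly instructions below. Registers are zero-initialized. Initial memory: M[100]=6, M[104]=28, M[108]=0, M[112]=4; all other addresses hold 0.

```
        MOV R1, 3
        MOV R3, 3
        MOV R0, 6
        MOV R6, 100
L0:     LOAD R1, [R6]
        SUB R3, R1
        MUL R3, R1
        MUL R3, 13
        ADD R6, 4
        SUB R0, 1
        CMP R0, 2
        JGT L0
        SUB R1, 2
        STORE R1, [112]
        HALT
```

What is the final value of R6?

after MOV R1, 3: R1=3
after MOV R3, 3: R3=3
after MOV R0, 6: R0=6
after MOV R6, 100: R6=100
after LOAD R1, [R6]: R1=M[100]=6
after SUB R3, R1: R3=3-6=-3
after MUL R3, R1: R3=(-3)*6=-18
after MUL R3, 13: R3=(-18)*13=-234
after ADD R6, 4: R6=100+4=104
after SUB R0, 1: R0=6-1=5
CMP R0, 2  (cmp 5,2)
JGT L0: taken
after LOAD R1, [R6]: R1=M[104]=28
after SUB R3, R1: R3=(-234)-28=-262
after MUL R3, R1: R3=(-262)*28=-7336
after MUL R3, 13: R3=(-7336)*13=-95368
after ADD R6, 4: R6=104+4=108
after SUB R0, 1: R0=5-1=4
CMP R0, 2  (cmp 4,2)
JGT L0: taken
after LOAD R1, [R6]: R1=M[108]=0
after SUB R3, R1: R3=(-95368)-0=-95368
after MUL R3, R1: R3=(-95368)*0=0
after MUL R3, 13: R3=0*13=0
after ADD R6, 4: R6=108+4=112
after SUB R0, 1: R0=4-1=3
CMP R0, 2  (cmp 3,2)
JGT L0: taken
after LOAD R1, [R6]: R1=M[112]=4
after SUB R3, R1: R3=0-4=-4
after MUL R3, R1: R3=(-4)*4=-16
after MUL R3, 13: R3=(-16)*13=-208
after ADD R6, 4: R6=112+4=116
after SUB R0, 1: R0=3-1=2
CMP R0, 2  (cmp 2,2)
JGT L0: not taken
after SUB R1, 2: R1=4-2=2
STORE R1, [112] → M[112]=2
halt.

116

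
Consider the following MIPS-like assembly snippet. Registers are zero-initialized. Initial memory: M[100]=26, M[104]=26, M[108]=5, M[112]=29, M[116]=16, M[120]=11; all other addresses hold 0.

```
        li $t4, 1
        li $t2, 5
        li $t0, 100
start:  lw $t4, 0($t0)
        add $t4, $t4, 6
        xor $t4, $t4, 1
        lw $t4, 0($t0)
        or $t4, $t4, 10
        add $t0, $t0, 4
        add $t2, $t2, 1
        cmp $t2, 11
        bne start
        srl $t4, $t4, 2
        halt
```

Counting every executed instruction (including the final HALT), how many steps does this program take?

after li $t4, 1: $t4=1
after li $t2, 5: $t2=5
after li $t0, 100: $t0=100
after lw $t4, 0($t0): $t4=M[100]=26
after add $t4, $t4, 6: $t4=26+6=32
after xor $t4, $t4, 1: $t4=32^1=33
after lw $t4, 0($t0): $t4=M[100]=26
after or $t4, $t4, 10: $t4=26|10=26
after add $t0, $t0, 4: $t0=100+4=104
after add $t2, $t2, 1: $t2=5+1=6
cmp $t2, 11  (cmp 6,11)
bne start: taken
after lw $t4, 0($t0): $t4=M[104]=26
after add $t4, $t4, 6: $t4=26+6=32
after xor $t4, $t4, 1: $t4=32^1=33
after lw $t4, 0($t0): $t4=M[104]=26
after or $t4, $t4, 10: $t4=26|10=26
after add $t0, $t0, 4: $t0=104+4=108
after add $t2, $t2, 1: $t2=6+1=7
cmp $t2, 11  (cmp 7,11)
bne start: taken
after lw $t4, 0($t0): $t4=M[108]=5
after add $t4, $t4, 6: $t4=5+6=11
after xor $t4, $t4, 1: $t4=11^1=10
after lw $t4, 0($t0): $t4=M[108]=5
after or $t4, $t4, 10: $t4=5|10=15
after add $t0, $t0, 4: $t0=108+4=112
after add $t2, $t2, 1: $t2=7+1=8
cmp $t2, 11  (cmp 8,11)
bne start: taken
after lw $t4, 0($t0): $t4=M[112]=29
after add $t4, $t4, 6: $t4=29+6=35
after xor $t4, $t4, 1: $t4=35^1=34
after lw $t4, 0($t0): $t4=M[112]=29
after or $t4, $t4, 10: $t4=29|10=31
after add $t0, $t0, 4: $t0=112+4=116
after add $t2, $t2, 1: $t2=8+1=9
cmp $t2, 11  (cmp 9,11)
bne start: taken
after lw $t4, 0($t0): $t4=M[116]=16
after add $t4, $t4, 6: $t4=16+6=22
after xor $t4, $t4, 1: $t4=22^1=23
after lw $t4, 0($t0): $t4=M[116]=16
after or $t4, $t4, 10: $t4=16|10=26
after add $t0, $t0, 4: $t0=116+4=120
after add $t2, $t2, 1: $t2=9+1=10
cmp $t2, 11  (cmp 10,11)
bne start: taken
after lw $t4, 0($t0): $t4=M[120]=11
after add $t4, $t4, 6: $t4=11+6=17
after xor $t4, $t4, 1: $t4=17^1=16
after lw $t4, 0($t0): $t4=M[120]=11
after or $t4, $t4, 10: $t4=11|10=11
after add $t0, $t0, 4: $t0=120+4=124
after add $t2, $t2, 1: $t2=10+1=11
cmp $t2, 11  (cmp 11,11)
bne start: not taken
after srl $t4, $t4, 2: $t4=11>>2=2
halt.
Total executed instructions: 59.

59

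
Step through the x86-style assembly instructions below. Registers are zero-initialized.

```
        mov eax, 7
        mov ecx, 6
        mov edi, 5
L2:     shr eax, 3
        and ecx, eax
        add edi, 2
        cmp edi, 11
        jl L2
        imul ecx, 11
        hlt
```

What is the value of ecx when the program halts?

after mov eax, 7: eax=7
after mov ecx, 6: ecx=6
after mov edi, 5: edi=5
after shr eax, 3: eax=7>>3=0
after and ecx, eax: ecx=6&0=0
after add edi, 2: edi=5+2=7
cmp edi, 11  (cmp 7,11)
jl L2: taken
after shr eax, 3: eax=0>>3=0
after and ecx, eax: ecx=0&0=0
after add edi, 2: edi=7+2=9
cmp edi, 11  (cmp 9,11)
jl L2: taken
after shr eax, 3: eax=0>>3=0
after and ecx, eax: ecx=0&0=0
after add edi, 2: edi=9+2=11
cmp edi, 11  (cmp 11,11)
jl L2: not taken
after imul ecx, 11: ecx=0*11=0
halt.

0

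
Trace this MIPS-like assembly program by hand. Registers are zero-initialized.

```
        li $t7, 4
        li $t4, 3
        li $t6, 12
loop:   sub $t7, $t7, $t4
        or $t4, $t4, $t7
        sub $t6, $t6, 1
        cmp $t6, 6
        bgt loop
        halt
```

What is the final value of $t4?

-1

li $t7, 4 → $t7=4
li $t4, 3 → $t4=3
li $t6, 12 → $t6=12
sub $t7, $t7, $t4 → $t7=4-3=1
or $t4, $t4, $t7 → $t4=3|1=3
sub $t6, $t6, 1 → $t6=12-1=11
cmp $t6, 6  (cmp 11,6)
bgt loop: taken
sub $t7, $t7, $t4 → $t7=1-3=-2
or $t4, $t4, $t7 → $t4=3|(-2)=-1
sub $t6, $t6, 1 → $t6=11-1=10
cmp $t6, 6  (cmp 10,6)
bgt loop: taken
sub $t7, $t7, $t4 → $t7=(-2)-(-1)=-1
or $t4, $t4, $t7 → $t4=(-1)|(-1)=-1
sub $t6, $t6, 1 → $t6=10-1=9
cmp $t6, 6  (cmp 9,6)
bgt loop: taken
sub $t7, $t7, $t4 → $t7=(-1)-(-1)=0
or $t4, $t4, $t7 → $t4=(-1)|0=-1
sub $t6, $t6, 1 → $t6=9-1=8
cmp $t6, 6  (cmp 8,6)
bgt loop: taken
sub $t7, $t7, $t4 → $t7=0-(-1)=1
or $t4, $t4, $t7 → $t4=(-1)|1=-1
sub $t6, $t6, 1 → $t6=8-1=7
cmp $t6, 6  (cmp 7,6)
bgt loop: taken
sub $t7, $t7, $t4 → $t7=1-(-1)=2
or $t4, $t4, $t7 → $t4=(-1)|2=-1
sub $t6, $t6, 1 → $t6=7-1=6
cmp $t6, 6  (cmp 6,6)
bgt loop: not taken
halt.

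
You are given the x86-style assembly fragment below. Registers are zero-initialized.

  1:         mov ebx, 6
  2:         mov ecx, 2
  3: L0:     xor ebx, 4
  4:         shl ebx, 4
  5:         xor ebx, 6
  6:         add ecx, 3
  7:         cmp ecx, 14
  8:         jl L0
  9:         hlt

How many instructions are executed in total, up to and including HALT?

27

ebx=6
ecx=2
ebx=6^4=2
ebx=2<<4=32
ebx=32^6=38
ecx=2+3=5
cmp ecx, 14  (cmp 5,14)
jl L0: taken
ebx=38^4=34
ebx=34<<4=544
ebx=544^6=550
ecx=5+3=8
cmp ecx, 14  (cmp 8,14)
jl L0: taken
ebx=550^4=546
ebx=546<<4=8736
ebx=8736^6=8742
ecx=8+3=11
cmp ecx, 14  (cmp 11,14)
jl L0: taken
ebx=8742^4=8738
ebx=8738<<4=139808
ebx=139808^6=139814
ecx=11+3=14
cmp ecx, 14  (cmp 14,14)
jl L0: not taken
halt.
Total executed instructions: 27.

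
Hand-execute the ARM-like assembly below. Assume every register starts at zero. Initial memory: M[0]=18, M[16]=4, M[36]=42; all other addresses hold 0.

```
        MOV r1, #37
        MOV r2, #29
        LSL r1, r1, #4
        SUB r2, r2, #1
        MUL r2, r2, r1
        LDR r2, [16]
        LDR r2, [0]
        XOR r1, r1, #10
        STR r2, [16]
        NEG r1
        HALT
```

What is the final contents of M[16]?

18

r1=37
r2=29
r1=37<<4=592
r2=29-1=28
r2=28*592=16576
r2=M[16]=4
r2=M[0]=18
r1=592^10=602
STR r2, [16] → M[16]=18
r1=-(602)=-602
halt.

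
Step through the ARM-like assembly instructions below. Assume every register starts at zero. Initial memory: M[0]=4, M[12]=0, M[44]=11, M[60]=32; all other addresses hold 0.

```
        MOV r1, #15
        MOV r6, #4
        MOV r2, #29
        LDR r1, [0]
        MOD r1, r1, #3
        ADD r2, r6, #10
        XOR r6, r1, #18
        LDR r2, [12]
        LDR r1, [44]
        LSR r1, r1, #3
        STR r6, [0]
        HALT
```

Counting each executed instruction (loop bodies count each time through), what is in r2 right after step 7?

14

MOV r1, #15 → r1=15
MOV r6, #4 → r6=4
MOV r2, #29 → r2=29
LDR r1, [0] → r1=M[0]=4
MOD r1, r1, #3 → r1=4%3=1
ADD r2, r6, #10 → r2=4+10=14
XOR r6, r1, #18 → r6=1^18=19
After step 7: r2 = 14.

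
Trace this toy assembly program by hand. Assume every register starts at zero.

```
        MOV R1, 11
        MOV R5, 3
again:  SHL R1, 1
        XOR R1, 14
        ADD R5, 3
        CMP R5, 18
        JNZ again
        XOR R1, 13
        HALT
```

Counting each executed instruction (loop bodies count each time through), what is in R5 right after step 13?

9

after MOV R1, 11: R1=11
after MOV R5, 3: R5=3
after SHL R1, 1: R1=11<<1=22
after XOR R1, 14: R1=22^14=24
after ADD R5, 3: R5=3+3=6
CMP R5, 18  (cmp 6,18)
JNZ again: taken
after SHL R1, 1: R1=24<<1=48
after XOR R1, 14: R1=48^14=62
after ADD R5, 3: R5=6+3=9
CMP R5, 18  (cmp 9,18)
JNZ again: taken
after SHL R1, 1: R1=62<<1=124
After step 13: R5 = 9.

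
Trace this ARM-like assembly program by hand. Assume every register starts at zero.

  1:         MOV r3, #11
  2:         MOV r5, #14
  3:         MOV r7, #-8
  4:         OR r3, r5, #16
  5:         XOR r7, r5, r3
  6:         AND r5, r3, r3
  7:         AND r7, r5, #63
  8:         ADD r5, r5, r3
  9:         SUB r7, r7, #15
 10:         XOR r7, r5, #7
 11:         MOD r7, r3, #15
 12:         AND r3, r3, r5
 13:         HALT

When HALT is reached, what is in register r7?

MOV r3, #11 → r3=11
MOV r5, #14 → r5=14
MOV r7, #-8 → r7=-8
OR r3, r5, #16 → r3=14|16=30
XOR r7, r5, r3 → r7=14^30=16
AND r5, r3, r3 → r5=30&30=30
AND r7, r5, #63 → r7=30&63=30
ADD r5, r5, r3 → r5=30+30=60
SUB r7, r7, #15 → r7=30-15=15
XOR r7, r5, #7 → r7=60^7=59
MOD r7, r3, #15 → r7=30%15=0
AND r3, r3, r5 → r3=30&60=28
halt.

0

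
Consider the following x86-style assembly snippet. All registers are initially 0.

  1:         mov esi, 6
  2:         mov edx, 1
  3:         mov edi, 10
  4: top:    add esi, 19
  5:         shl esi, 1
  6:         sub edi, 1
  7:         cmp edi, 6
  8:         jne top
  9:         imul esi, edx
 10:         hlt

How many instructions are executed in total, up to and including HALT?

mov esi, 6 → esi=6
mov edx, 1 → edx=1
mov edi, 10 → edi=10
add esi, 19 → esi=6+19=25
shl esi, 1 → esi=25<<1=50
sub edi, 1 → edi=10-1=9
cmp edi, 6  (cmp 9,6)
jne top: taken
add esi, 19 → esi=50+19=69
shl esi, 1 → esi=69<<1=138
sub edi, 1 → edi=9-1=8
cmp edi, 6  (cmp 8,6)
jne top: taken
add esi, 19 → esi=138+19=157
shl esi, 1 → esi=157<<1=314
sub edi, 1 → edi=8-1=7
cmp edi, 6  (cmp 7,6)
jne top: taken
add esi, 19 → esi=314+19=333
shl esi, 1 → esi=333<<1=666
sub edi, 1 → edi=7-1=6
cmp edi, 6  (cmp 6,6)
jne top: not taken
imul esi, edx → esi=666*1=666
halt.
Total executed instructions: 25.

25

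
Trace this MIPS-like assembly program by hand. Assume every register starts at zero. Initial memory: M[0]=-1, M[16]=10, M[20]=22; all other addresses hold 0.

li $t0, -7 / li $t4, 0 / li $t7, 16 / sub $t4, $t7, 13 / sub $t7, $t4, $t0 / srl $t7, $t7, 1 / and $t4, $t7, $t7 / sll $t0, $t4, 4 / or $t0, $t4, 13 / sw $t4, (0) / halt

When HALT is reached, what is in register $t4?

5

li $t0, -7 → $t0=-7
li $t4, 0 → $t4=0
li $t7, 16 → $t7=16
sub $t4, $t7, 13 → $t4=16-13=3
sub $t7, $t4, $t0 → $t7=3-(-7)=10
srl $t7, $t7, 1 → $t7=10>>1=5
and $t4, $t7, $t7 → $t4=5&5=5
sll $t0, $t4, 4 → $t0=5<<4=80
or $t0, $t4, 13 → $t0=5|13=13
sw $t4, (0) → M[0]=5
halt.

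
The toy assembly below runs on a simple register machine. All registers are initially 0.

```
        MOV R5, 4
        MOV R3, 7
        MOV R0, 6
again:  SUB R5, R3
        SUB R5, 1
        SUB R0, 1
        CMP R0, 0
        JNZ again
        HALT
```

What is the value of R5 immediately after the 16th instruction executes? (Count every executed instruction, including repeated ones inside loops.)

MOV R5, 4 → R5=4
MOV R3, 7 → R3=7
MOV R0, 6 → R0=6
SUB R5, R3 → R5=4-7=-3
SUB R5, 1 → R5=(-3)-1=-4
SUB R0, 1 → R0=6-1=5
CMP R0, 0  (cmp 5,0)
JNZ again: taken
SUB R5, R3 → R5=(-4)-7=-11
SUB R5, 1 → R5=(-11)-1=-12
SUB R0, 1 → R0=5-1=4
CMP R0, 0  (cmp 4,0)
JNZ again: taken
SUB R5, R3 → R5=(-12)-7=-19
SUB R5, 1 → R5=(-19)-1=-20
SUB R0, 1 → R0=4-1=3
After step 16: R5 = -20.

-20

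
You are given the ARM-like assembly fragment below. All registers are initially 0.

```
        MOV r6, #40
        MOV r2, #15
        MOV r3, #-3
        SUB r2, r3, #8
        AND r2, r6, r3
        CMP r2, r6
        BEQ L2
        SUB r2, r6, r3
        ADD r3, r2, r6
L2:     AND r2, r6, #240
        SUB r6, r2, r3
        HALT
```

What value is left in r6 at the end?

35

r6=40
r2=15
r3=-3
r2=(-3)-8=-11
r2=40&(-3)=40
CMP r2, r6  (cmp 40,40)
BEQ L2: taken
r2=40&240=32
r6=32-(-3)=35
halt.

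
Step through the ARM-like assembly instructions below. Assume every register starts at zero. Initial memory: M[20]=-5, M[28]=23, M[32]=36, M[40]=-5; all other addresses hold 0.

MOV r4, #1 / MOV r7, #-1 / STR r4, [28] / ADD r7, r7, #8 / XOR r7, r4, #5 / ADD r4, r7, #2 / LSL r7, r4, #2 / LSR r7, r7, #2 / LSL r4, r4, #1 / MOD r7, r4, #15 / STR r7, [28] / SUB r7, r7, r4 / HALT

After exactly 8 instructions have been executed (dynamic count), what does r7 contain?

MOV r4, #1 → r4=1
MOV r7, #-1 → r7=-1
STR r4, [28] → M[28]=1
ADD r7, r7, #8 → r7=(-1)+8=7
XOR r7, r4, #5 → r7=1^5=4
ADD r4, r7, #2 → r4=4+2=6
LSL r7, r4, #2 → r7=6<<2=24
LSR r7, r7, #2 → r7=24>>2=6
After step 8: r7 = 6.

6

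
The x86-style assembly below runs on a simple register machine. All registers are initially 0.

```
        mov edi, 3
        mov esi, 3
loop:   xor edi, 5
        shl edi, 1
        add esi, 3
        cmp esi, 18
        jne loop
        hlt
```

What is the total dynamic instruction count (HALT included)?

28

after mov edi, 3: edi=3
after mov esi, 3: esi=3
after xor edi, 5: edi=3^5=6
after shl edi, 1: edi=6<<1=12
after add esi, 3: esi=3+3=6
cmp esi, 18  (cmp 6,18)
jne loop: taken
after xor edi, 5: edi=12^5=9
after shl edi, 1: edi=9<<1=18
after add esi, 3: esi=6+3=9
cmp esi, 18  (cmp 9,18)
jne loop: taken
after xor edi, 5: edi=18^5=23
after shl edi, 1: edi=23<<1=46
after add esi, 3: esi=9+3=12
cmp esi, 18  (cmp 12,18)
jne loop: taken
after xor edi, 5: edi=46^5=43
after shl edi, 1: edi=43<<1=86
after add esi, 3: esi=12+3=15
cmp esi, 18  (cmp 15,18)
jne loop: taken
after xor edi, 5: edi=86^5=83
after shl edi, 1: edi=83<<1=166
after add esi, 3: esi=15+3=18
cmp esi, 18  (cmp 18,18)
jne loop: not taken
halt.
Total executed instructions: 28.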